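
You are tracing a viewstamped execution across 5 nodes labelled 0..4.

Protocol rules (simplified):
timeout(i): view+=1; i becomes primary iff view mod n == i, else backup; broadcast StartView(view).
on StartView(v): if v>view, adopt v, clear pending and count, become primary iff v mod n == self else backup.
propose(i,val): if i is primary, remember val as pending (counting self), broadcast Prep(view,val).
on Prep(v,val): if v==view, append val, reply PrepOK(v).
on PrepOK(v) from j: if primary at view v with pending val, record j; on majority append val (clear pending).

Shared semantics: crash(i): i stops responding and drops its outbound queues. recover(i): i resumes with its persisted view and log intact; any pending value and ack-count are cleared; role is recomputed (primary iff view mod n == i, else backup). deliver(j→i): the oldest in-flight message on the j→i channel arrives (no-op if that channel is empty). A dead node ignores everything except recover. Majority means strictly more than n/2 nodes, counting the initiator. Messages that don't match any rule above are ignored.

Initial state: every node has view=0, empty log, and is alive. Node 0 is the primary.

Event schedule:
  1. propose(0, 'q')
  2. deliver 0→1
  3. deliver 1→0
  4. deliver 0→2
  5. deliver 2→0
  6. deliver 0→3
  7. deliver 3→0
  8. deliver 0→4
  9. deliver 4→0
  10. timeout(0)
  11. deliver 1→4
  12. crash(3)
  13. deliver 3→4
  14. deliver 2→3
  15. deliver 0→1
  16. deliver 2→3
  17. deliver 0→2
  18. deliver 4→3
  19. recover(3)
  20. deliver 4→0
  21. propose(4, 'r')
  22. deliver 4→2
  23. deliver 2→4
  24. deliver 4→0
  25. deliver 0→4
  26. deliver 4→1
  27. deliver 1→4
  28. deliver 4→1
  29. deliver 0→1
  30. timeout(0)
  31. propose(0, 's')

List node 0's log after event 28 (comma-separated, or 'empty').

q

[1] propose(0,'q') → ∅
[2] deliver 0→1 → N1(back v0 [q])
[3] deliver 1→0 → ∅
[4] deliver 0→2 → N2(back v0 [q])
[5] deliver 2→0 → N0(prim v0 [q])
[6] deliver 0→3 → N3(back v0 [q])
[7] deliver 3→0 → ∅
[8] deliver 0→4 → N4(back v0 [q])
[9] deliver 4→0 → ∅
[10] timeout(0) → N0(back v1 [q])
[11] deliver 1→4 → ∅
[12] crash(3) → N3(✗back v0 [q])
[13] deliver 3→4 → ∅
[14] deliver 2→3 → ∅
[15] deliver 0→1 → N1(prim v1 [q])
[16] deliver 2→3 → ∅
[17] deliver 0→2 → N2(back v1 [q])
[18] deliver 4→3 → ∅
[19] recover(3) → N3(back v0 [q])
[20] deliver 4→0 → ∅
[21] propose(4,'r') → ∅
[22] deliver 4→2 → ∅
[23] deliver 2→4 → ∅
[24] deliver 4→0 → ∅
[25] deliver 0→4 → N4(back v1 [q])
[26] deliver 4→1 → ∅
[27] deliver 1→4 → ∅
[28] deliver 4→1 → ∅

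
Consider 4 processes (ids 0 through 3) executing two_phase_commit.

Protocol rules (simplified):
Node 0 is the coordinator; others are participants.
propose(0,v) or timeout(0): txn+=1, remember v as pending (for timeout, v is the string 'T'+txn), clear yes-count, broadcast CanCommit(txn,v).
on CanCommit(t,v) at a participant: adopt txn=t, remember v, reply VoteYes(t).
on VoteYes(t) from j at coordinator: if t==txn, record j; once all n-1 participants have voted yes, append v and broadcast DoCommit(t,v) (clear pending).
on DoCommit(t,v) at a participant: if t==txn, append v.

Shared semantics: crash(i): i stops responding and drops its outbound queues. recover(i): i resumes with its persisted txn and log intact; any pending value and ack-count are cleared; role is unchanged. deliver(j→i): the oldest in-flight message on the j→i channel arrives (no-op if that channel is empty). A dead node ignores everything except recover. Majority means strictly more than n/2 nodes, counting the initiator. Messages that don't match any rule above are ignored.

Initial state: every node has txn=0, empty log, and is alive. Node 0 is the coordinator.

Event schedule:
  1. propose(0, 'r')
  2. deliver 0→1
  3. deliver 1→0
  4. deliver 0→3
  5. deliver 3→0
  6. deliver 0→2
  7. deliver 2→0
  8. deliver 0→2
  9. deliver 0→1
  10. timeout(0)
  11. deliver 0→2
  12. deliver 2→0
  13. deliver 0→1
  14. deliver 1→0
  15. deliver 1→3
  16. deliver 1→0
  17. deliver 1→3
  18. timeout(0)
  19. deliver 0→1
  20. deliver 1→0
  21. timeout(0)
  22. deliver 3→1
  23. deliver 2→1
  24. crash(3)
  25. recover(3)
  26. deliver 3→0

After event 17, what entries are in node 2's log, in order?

step 1 propose(0,'r'): 0={coor,t=1,log=-}
step 2 deliver 0→1: 1={part,t=1,log=-}
step 3 deliver 1→0: —
step 4 deliver 0→3: 3={part,t=1,log=-}
step 5 deliver 3→0: —
step 6 deliver 0→2: 2={part,t=1,log=-}
step 7 deliver 2→0: 0={coor,t=1,log=r}
step 8 deliver 0→2: 2={part,t=1,log=r}
step 9 deliver 0→1: 1={part,t=1,log=r}
step 10 timeout(0): 0={coor,t=2,log=r}
step 11 deliver 0→2: 2={part,t=2,log=r}
step 12 deliver 2→0: —
step 13 deliver 0→1: 1={part,t=2,log=r}
step 14 deliver 1→0: —
step 15 deliver 1→3: —
step 16 deliver 1→0: —
step 17 deliver 1→3: —

r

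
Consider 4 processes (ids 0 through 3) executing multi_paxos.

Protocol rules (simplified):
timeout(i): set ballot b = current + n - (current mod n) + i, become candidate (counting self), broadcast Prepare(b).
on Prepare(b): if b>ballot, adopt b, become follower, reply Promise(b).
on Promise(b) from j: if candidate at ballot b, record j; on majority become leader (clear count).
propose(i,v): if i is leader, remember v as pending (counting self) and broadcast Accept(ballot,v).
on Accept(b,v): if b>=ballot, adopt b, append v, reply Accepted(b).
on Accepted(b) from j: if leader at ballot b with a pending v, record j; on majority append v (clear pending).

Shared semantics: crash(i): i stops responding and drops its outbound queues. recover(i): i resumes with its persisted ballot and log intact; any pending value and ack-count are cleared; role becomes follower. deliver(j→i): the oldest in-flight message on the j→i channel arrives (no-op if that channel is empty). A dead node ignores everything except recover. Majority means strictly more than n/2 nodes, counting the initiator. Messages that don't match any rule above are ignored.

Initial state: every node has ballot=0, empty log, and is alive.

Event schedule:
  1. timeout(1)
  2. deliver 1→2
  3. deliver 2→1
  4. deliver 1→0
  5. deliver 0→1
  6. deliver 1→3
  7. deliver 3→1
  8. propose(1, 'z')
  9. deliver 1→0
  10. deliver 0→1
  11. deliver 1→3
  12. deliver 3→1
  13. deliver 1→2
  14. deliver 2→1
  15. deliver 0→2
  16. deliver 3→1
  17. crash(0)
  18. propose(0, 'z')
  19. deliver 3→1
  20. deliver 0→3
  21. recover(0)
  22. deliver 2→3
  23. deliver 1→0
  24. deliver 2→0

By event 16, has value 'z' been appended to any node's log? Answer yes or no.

e1 timeout(1): 1[cand,b=5,-]
e2 deliver 1→2: 2[foll,b=5,-]
e3 deliver 2→1: ·
e4 deliver 1→0: 0[foll,b=5,-]
e5 deliver 0→1: 1[lead,b=5,-]
e6 deliver 1→3: 3[foll,b=5,-]
e7 deliver 3→1: ·
e8 propose(1,'z'): ·
e9 deliver 1→0: 0[foll,b=5,z]
e10 deliver 0→1: ·
e11 deliver 1→3: 3[foll,b=5,z]
e12 deliver 3→1: 1[lead,b=5,z]
e13 deliver 1→2: 2[foll,b=5,z]
e14 deliver 2→1: ·
e15 deliver 0→2: ·
e16 deliver 3→1: ·

yes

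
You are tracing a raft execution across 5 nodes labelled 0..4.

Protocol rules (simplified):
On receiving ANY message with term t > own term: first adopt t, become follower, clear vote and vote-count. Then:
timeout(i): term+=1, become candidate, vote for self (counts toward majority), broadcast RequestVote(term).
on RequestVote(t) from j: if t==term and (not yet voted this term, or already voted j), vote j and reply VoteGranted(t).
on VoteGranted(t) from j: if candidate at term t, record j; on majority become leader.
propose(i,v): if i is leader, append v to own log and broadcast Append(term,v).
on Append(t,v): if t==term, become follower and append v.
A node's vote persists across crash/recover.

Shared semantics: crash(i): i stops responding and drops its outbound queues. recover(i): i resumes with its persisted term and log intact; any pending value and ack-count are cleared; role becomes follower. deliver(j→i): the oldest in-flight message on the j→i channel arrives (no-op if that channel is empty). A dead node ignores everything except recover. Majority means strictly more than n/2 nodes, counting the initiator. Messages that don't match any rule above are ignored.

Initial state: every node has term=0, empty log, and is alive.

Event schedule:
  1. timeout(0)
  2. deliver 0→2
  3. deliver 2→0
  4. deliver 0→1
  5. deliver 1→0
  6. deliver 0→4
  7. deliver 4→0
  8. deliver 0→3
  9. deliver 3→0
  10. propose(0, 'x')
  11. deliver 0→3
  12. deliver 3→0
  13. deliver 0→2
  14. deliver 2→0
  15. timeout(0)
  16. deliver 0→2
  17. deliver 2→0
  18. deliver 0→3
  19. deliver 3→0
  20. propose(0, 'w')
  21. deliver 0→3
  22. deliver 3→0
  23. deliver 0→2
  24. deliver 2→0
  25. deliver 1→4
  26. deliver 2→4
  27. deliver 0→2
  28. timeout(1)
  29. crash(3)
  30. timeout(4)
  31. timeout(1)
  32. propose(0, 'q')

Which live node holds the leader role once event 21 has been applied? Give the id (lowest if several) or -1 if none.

1. timeout(0):  <0:cand t1 ->
2. deliver 0→2:  <2:foll t1 ->
3. deliver 2→0:  nop
4. deliver 0→1:  <1:foll t1 ->
5. deliver 1→0:  <0:lead t1 ->
6. deliver 0→4:  <4:foll t1 ->
7. deliver 4→0:  nop
8. deliver 0→3:  <3:foll t1 ->
9. deliver 3→0:  nop
10. propose(0,'x'):  <0:lead t1 x>
11. deliver 0→3:  <3:foll t1 x>
12. deliver 3→0:  nop
13. deliver 0→2:  <2:foll t1 x>
14. deliver 2→0:  nop
15. timeout(0):  <0:cand t2 x>
16. deliver 0→2:  <2:foll t2 x>
17. deliver 2→0:  nop
18. deliver 0→3:  <3:foll t2 x>
19. deliver 3→0:  <0:lead t2 x>
20. propose(0,'w'):  <0:lead t2 x,w>
21. deliver 0→3:  <3:foll t2 x,w>

0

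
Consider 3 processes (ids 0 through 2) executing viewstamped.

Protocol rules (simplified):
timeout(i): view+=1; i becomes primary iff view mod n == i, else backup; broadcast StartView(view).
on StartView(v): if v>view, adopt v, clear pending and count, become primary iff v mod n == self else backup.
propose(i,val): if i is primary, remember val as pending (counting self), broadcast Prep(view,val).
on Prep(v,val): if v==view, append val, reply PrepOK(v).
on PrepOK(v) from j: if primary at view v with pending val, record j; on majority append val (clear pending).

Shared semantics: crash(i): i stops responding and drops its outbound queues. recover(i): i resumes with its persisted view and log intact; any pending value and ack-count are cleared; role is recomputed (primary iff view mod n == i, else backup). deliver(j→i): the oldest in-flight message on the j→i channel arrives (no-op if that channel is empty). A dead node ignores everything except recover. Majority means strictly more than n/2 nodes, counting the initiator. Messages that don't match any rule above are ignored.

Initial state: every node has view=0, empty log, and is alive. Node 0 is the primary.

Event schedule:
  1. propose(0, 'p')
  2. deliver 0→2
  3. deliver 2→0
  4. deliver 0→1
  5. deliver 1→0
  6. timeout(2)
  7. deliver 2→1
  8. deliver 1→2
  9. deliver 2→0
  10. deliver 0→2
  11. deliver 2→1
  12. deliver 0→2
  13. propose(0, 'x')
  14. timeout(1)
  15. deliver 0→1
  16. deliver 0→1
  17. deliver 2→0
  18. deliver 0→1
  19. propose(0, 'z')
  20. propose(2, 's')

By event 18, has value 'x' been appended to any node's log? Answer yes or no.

no

after 1 — propose(0,'p'): ·
after 2 — deliver 0→2: n2:back/v0/[p]
after 3 — deliver 2→0: n0:prim/v0/[p]
after 4 — deliver 0→1: n1:back/v0/[p]
after 5 — deliver 1→0: ·
after 6 — timeout(2): n2:back/v1/[p]
after 7 — deliver 2→1: n1:prim/v1/[p]
after 8 — deliver 1→2: ·
after 9 — deliver 2→0: n0:back/v1/[p]
after 10 — deliver 0→2: ·
after 11 — deliver 2→1: ·
after 12 — deliver 0→2: ·
after 13 — propose(0,'x'): ·
after 14 — timeout(1): n1:back/v2/[p]
after 15 — deliver 0→1: ·
after 16 — deliver 0→1: ·
after 17 — deliver 2→0: ·
after 18 — deliver 0→1: ·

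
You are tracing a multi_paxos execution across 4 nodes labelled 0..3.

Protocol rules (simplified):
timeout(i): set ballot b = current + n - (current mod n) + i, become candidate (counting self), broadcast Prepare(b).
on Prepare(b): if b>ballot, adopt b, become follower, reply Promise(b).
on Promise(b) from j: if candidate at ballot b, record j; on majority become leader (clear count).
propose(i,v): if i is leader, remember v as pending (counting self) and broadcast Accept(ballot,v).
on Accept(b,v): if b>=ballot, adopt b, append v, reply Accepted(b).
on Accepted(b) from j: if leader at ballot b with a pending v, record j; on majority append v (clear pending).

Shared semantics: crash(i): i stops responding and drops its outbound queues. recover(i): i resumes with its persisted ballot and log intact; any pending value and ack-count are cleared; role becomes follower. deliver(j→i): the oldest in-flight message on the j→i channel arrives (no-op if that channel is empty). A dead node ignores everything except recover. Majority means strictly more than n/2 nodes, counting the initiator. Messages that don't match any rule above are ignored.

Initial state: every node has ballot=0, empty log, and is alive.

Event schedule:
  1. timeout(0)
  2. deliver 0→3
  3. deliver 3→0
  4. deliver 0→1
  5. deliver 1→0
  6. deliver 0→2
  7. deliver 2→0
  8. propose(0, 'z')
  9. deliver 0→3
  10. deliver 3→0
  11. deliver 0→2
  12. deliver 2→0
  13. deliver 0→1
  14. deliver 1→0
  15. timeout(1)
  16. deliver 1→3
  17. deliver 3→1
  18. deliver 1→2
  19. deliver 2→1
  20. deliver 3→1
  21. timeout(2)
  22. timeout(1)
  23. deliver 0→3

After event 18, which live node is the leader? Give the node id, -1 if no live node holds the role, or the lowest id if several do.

[1] timeout(0) → N0(cand b4 [-])
[2] deliver 0→3 → N3(foll b4 [-])
[3] deliver 3→0 → ∅
[4] deliver 0→1 → N1(foll b4 [-])
[5] deliver 1→0 → N0(lead b4 [-])
[6] deliver 0→2 → N2(foll b4 [-])
[7] deliver 2→0 → ∅
[8] propose(0,'z') → ∅
[9] deliver 0→3 → N3(foll b4 [z])
[10] deliver 3→0 → ∅
[11] deliver 0→2 → N2(foll b4 [z])
[12] deliver 2→0 → N0(lead b4 [z])
[13] deliver 0→1 → N1(foll b4 [z])
[14] deliver 1→0 → ∅
[15] timeout(1) → N1(cand b9 [z])
[16] deliver 1→3 → N3(foll b9 [z])
[17] deliver 3→1 → ∅
[18] deliver 1→2 → N2(foll b9 [z])

0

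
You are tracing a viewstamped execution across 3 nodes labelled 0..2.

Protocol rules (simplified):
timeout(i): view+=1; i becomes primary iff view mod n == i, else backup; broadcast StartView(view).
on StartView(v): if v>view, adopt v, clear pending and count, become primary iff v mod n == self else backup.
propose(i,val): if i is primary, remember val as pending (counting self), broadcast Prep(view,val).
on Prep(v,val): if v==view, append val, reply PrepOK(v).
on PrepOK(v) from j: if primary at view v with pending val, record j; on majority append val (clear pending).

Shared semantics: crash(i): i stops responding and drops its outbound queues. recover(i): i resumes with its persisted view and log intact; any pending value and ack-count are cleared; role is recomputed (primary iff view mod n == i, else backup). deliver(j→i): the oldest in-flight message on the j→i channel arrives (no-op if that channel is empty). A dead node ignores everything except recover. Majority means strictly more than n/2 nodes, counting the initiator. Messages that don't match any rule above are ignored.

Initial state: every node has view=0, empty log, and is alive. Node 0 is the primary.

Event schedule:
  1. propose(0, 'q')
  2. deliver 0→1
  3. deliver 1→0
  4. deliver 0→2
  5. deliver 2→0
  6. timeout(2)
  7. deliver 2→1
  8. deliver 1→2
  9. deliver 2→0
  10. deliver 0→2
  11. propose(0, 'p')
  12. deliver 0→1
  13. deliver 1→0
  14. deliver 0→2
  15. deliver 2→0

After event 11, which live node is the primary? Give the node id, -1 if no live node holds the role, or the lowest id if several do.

step 1 propose(0,'q'): —
step 2 deliver 0→1: 1={back,v=0,log=q}
step 3 deliver 1→0: 0={prim,v=0,log=q}
step 4 deliver 0→2: 2={back,v=0,log=q}
step 5 deliver 2→0: —
step 6 timeout(2): 2={back,v=1,log=q}
step 7 deliver 2→1: 1={prim,v=1,log=q}
step 8 deliver 1→2: —
step 9 deliver 2→0: 0={back,v=1,log=q}
step 10 deliver 0→2: —
step 11 propose(0,'p'): —

1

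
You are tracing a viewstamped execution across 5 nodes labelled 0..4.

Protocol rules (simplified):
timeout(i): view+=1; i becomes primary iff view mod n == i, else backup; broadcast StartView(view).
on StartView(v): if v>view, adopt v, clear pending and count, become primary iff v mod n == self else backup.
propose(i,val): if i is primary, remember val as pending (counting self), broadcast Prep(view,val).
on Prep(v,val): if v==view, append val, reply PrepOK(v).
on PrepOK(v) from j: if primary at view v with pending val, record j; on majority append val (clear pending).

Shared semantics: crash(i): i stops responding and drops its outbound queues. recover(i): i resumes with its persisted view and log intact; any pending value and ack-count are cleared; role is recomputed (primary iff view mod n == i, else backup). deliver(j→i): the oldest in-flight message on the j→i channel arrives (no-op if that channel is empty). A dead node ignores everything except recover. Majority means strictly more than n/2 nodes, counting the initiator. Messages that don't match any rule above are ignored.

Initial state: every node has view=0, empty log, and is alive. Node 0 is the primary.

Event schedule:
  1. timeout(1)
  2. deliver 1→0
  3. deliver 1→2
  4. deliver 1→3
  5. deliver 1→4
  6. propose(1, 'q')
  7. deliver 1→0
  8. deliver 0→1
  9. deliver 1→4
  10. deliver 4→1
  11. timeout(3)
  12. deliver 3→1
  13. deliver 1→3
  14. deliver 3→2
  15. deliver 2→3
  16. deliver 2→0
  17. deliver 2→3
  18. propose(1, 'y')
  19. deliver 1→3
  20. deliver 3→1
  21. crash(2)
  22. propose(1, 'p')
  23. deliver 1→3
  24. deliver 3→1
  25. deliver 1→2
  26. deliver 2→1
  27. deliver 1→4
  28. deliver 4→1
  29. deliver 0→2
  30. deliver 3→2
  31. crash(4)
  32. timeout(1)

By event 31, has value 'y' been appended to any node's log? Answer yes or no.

after 1 — timeout(1): n1:prim/v1/[-]
after 2 — deliver 1→0: n0:back/v1/[-]
after 3 — deliver 1→2: n2:back/v1/[-]
after 4 — deliver 1→3: n3:back/v1/[-]
after 5 — deliver 1→4: n4:back/v1/[-]
after 6 — propose(1,'q'): ·
after 7 — deliver 1→0: n0:back/v1/[q]
after 8 — deliver 0→1: ·
after 9 — deliver 1→4: n4:back/v1/[q]
after 10 — deliver 4→1: n1:prim/v1/[q]
after 11 — timeout(3): n3:back/v2/[-]
after 12 — deliver 3→1: n1:back/v2/[q]
after 13 — deliver 1→3: ·
after 14 — deliver 3→2: n2:prim/v2/[-]
after 15 — deliver 2→3: ·
after 16 — deliver 2→0: ·
after 17 — deliver 2→3: ·
after 18 — propose(1,'y'): ·
after 19 — deliver 1→3: ·
after 20 — deliver 3→1: ·
after 21 — crash(2): n2:✗prim/v2/[-]
after 22 — propose(1,'p'): ·
after 23 — deliver 1→3: ·
after 24 — deliver 3→1: ·
after 25 — deliver 1→2: ·
after 26 — deliver 2→1: ·
after 27 — deliver 1→4: ·
after 28 — deliver 4→1: ·
after 29 — deliver 0→2: ·
after 30 — deliver 3→2: ·
after 31 — crash(4): n4:✗back/v1/[q]

no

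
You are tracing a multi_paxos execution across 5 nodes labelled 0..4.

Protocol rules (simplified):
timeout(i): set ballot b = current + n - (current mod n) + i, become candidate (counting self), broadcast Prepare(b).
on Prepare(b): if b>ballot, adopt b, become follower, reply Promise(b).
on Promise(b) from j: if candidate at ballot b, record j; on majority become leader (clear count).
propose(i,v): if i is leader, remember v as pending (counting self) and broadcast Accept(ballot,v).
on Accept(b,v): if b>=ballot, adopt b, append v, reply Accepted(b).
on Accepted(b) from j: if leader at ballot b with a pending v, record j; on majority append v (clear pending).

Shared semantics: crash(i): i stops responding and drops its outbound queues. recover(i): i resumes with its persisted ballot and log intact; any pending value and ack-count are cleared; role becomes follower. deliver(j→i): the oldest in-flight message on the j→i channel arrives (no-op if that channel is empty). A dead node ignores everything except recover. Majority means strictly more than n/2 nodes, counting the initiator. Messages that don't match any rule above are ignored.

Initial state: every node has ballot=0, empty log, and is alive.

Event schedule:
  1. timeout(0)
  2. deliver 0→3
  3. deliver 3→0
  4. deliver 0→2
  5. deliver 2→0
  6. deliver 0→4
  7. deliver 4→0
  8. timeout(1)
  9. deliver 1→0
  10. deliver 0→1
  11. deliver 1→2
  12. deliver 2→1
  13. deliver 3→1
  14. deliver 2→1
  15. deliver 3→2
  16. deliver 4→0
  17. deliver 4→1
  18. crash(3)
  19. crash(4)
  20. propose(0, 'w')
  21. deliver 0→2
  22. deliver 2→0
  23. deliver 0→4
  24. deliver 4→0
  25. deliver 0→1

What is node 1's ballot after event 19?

6

1. timeout(0):  <0:cand b5 ->
2. deliver 0→3:  <3:foll b5 ->
3. deliver 3→0:  nop
4. deliver 0→2:  <2:foll b5 ->
5. deliver 2→0:  <0:lead b5 ->
6. deliver 0→4:  <4:foll b5 ->
7. deliver 4→0:  nop
8. timeout(1):  <1:cand b6 ->
9. deliver 1→0:  <0:foll b6 ->
10. deliver 0→1:  nop
11. deliver 1→2:  <2:foll b6 ->
12. deliver 2→1:  nop
13. deliver 3→1:  nop
14. deliver 2→1:  nop
15. deliver 3→2:  nop
16. deliver 4→0:  nop
17. deliver 4→1:  nop
18. crash(3):  <3:✗foll b5 ->
19. crash(4):  <4:✗foll b5 ->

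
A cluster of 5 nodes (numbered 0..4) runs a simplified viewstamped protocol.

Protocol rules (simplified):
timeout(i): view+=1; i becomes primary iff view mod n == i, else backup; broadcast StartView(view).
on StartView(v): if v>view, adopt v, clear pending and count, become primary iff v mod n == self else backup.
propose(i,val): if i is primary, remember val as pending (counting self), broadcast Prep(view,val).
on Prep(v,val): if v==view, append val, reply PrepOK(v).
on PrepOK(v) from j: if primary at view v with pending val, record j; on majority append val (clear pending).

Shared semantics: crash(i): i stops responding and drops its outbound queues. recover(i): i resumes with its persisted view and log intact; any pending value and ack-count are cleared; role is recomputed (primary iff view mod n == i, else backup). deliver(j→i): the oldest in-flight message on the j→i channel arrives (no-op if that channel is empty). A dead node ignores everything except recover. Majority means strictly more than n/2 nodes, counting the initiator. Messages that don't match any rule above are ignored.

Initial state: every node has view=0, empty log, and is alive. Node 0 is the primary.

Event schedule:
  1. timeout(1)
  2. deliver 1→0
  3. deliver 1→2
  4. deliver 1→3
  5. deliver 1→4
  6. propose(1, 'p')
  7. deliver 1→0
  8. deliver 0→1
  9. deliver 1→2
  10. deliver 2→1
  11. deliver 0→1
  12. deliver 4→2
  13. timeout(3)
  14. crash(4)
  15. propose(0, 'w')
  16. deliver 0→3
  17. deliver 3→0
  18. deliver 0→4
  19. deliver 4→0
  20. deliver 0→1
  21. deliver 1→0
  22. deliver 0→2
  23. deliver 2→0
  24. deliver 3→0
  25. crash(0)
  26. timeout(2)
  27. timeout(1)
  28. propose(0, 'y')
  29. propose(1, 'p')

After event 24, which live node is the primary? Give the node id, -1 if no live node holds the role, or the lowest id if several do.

1

e1 timeout(1): 1[prim,v=1,-]
e2 deliver 1→0: 0[back,v=1,-]
e3 deliver 1→2: 2[back,v=1,-]
e4 deliver 1→3: 3[back,v=1,-]
e5 deliver 1→4: 4[back,v=1,-]
e6 propose(1,'p'): ·
e7 deliver 1→0: 0[back,v=1,p]
e8 deliver 0→1: ·
e9 deliver 1→2: 2[back,v=1,p]
e10 deliver 2→1: 1[prim,v=1,p]
e11 deliver 0→1: ·
e12 deliver 4→2: ·
e13 timeout(3): 3[back,v=2,-]
e14 crash(4): 4[✗back,v=1,-]
e15 propose(0,'w'): ·
e16 deliver 0→3: ·
e17 deliver 3→0: 0[back,v=2,p]
e18 deliver 0→4: ·
e19 deliver 4→0: ·
e20 deliver 0→1: ·
e21 deliver 1→0: ·
e22 deliver 0→2: ·
e23 deliver 2→0: ·
e24 deliver 3→0: ·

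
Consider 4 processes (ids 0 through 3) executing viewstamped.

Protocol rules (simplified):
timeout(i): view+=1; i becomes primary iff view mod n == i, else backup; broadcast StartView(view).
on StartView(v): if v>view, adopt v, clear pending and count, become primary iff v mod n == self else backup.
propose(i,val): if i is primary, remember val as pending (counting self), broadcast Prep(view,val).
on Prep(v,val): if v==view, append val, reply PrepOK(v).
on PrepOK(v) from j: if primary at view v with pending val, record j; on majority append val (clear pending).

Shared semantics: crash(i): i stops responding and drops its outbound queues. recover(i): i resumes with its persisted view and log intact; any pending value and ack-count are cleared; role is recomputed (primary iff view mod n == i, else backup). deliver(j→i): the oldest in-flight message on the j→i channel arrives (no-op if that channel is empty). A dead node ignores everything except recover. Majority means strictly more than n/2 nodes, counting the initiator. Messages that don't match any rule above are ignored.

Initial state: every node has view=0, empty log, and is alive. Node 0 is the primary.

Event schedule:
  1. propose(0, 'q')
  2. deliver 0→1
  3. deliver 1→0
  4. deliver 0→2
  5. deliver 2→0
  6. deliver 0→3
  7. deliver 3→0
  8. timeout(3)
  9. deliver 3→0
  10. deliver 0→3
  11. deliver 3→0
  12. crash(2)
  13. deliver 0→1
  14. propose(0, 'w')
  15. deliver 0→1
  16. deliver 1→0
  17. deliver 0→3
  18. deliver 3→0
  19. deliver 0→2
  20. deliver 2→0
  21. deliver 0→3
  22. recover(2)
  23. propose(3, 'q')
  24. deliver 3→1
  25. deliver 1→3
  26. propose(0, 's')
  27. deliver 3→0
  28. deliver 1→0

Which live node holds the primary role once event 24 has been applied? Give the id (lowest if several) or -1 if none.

1

[1] propose(0,'q') → ∅
[2] deliver 0→1 → N1(back v0 [q])
[3] deliver 1→0 → ∅
[4] deliver 0→2 → N2(back v0 [q])
[5] deliver 2→0 → N0(prim v0 [q])
[6] deliver 0→3 → N3(back v0 [q])
[7] deliver 3→0 → ∅
[8] timeout(3) → N3(back v1 [q])
[9] deliver 3→0 → N0(back v1 [q])
[10] deliver 0→3 → ∅
[11] deliver 3→0 → ∅
[12] crash(2) → N2(✗back v0 [q])
[13] deliver 0→1 → ∅
[14] propose(0,'w') → ∅
[15] deliver 0→1 → ∅
[16] deliver 1→0 → ∅
[17] deliver 0→3 → ∅
[18] deliver 3→0 → ∅
[19] deliver 0→2 → ∅
[20] deliver 2→0 → ∅
[21] deliver 0→3 → ∅
[22] recover(2) → N2(back v0 [q])
[23] propose(3,'q') → ∅
[24] deliver 3→1 → N1(prim v1 [q])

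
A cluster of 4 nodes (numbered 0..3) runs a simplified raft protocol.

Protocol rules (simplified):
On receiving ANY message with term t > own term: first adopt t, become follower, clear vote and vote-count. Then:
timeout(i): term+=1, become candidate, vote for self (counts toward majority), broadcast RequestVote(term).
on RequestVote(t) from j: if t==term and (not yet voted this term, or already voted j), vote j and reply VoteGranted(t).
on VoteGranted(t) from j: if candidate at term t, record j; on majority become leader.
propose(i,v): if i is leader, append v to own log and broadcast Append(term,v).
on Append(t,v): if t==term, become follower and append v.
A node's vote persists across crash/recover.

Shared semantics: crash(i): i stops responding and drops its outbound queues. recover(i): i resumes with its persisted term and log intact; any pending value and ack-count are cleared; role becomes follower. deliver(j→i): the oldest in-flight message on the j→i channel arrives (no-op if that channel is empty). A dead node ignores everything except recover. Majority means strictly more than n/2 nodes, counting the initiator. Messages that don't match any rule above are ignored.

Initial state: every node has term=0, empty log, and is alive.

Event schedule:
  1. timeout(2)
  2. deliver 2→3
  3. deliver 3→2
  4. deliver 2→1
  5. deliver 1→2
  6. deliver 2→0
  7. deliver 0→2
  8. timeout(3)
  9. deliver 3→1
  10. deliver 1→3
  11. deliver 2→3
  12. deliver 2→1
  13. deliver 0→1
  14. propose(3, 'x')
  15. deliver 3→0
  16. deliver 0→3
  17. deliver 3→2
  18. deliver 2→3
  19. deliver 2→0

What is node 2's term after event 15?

step 1 timeout(2): 2={cand,t=1,log=-}
step 2 deliver 2→3: 3={foll,t=1,log=-}
step 3 deliver 3→2: —
step 4 deliver 2→1: 1={foll,t=1,log=-}
step 5 deliver 1→2: 2={lead,t=1,log=-}
step 6 deliver 2→0: 0={foll,t=1,log=-}
step 7 deliver 0→2: —
step 8 timeout(3): 3={cand,t=2,log=-}
step 9 deliver 3→1: 1={foll,t=2,log=-}
step 10 deliver 1→3: —
step 11 deliver 2→3: —
step 12 deliver 2→1: —
step 13 deliver 0→1: —
step 14 propose(3,'x'): —
step 15 deliver 3→0: 0={foll,t=2,log=-}

1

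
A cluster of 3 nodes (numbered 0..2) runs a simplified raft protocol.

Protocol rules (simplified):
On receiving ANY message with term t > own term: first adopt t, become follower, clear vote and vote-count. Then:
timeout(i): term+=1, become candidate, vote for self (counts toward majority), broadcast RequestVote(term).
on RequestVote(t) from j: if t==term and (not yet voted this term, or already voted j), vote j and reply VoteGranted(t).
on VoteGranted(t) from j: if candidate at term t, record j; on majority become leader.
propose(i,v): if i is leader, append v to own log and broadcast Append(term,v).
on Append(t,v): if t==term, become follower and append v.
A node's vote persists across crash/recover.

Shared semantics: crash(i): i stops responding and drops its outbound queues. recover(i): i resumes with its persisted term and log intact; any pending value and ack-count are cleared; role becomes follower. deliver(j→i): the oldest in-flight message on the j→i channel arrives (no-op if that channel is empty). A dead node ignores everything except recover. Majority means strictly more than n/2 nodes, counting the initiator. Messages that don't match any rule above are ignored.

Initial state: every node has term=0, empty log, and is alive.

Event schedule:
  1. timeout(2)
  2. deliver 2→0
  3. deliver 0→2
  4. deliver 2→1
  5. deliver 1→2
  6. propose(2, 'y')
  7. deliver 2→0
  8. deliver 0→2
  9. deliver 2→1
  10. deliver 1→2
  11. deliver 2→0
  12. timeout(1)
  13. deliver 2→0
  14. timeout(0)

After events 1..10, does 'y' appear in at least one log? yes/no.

after 1 — timeout(2): n2:cand/t1/[-]
after 2 — deliver 2→0: n0:foll/t1/[-]
after 3 — deliver 0→2: n2:lead/t1/[-]
after 4 — deliver 2→1: n1:foll/t1/[-]
after 5 — deliver 1→2: ·
after 6 — propose(2,'y'): n2:lead/t1/[y]
after 7 — deliver 2→0: n0:foll/t1/[y]
after 8 — deliver 0→2: ·
after 9 — deliver 2→1: n1:foll/t1/[y]
after 10 — deliver 1→2: ·

yes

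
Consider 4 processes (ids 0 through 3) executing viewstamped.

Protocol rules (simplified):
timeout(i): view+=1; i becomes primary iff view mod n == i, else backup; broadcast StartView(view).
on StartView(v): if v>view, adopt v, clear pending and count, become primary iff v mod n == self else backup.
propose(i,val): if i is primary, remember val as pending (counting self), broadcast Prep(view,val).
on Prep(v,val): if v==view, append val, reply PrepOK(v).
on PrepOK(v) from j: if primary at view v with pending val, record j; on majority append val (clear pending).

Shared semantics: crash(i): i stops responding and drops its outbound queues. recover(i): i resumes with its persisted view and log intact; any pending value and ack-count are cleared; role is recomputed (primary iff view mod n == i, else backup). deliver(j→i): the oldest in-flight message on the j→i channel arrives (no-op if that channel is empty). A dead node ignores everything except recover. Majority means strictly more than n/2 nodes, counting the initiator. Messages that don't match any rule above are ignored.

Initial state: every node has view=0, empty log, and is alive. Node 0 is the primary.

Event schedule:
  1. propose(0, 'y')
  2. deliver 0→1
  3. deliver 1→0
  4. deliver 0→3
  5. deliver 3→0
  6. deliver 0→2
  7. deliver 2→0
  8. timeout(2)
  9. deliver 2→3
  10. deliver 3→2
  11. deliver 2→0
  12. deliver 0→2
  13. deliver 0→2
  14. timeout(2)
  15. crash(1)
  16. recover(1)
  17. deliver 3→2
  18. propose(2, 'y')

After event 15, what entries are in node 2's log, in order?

[1] propose(0,'y') → ∅
[2] deliver 0→1 → N1(back v0 [y])
[3] deliver 1→0 → ∅
[4] deliver 0→3 → N3(back v0 [y])
[5] deliver 3→0 → N0(prim v0 [y])
[6] deliver 0→2 → N2(back v0 [y])
[7] deliver 2→0 → ∅
[8] timeout(2) → N2(back v1 [y])
[9] deliver 2→3 → N3(back v1 [y])
[10] deliver 3→2 → ∅
[11] deliver 2→0 → N0(back v1 [y])
[12] deliver 0→2 → ∅
[13] deliver 0→2 → ∅
[14] timeout(2) → N2(prim v2 [y])
[15] crash(1) → N1(✗back v0 [y])

y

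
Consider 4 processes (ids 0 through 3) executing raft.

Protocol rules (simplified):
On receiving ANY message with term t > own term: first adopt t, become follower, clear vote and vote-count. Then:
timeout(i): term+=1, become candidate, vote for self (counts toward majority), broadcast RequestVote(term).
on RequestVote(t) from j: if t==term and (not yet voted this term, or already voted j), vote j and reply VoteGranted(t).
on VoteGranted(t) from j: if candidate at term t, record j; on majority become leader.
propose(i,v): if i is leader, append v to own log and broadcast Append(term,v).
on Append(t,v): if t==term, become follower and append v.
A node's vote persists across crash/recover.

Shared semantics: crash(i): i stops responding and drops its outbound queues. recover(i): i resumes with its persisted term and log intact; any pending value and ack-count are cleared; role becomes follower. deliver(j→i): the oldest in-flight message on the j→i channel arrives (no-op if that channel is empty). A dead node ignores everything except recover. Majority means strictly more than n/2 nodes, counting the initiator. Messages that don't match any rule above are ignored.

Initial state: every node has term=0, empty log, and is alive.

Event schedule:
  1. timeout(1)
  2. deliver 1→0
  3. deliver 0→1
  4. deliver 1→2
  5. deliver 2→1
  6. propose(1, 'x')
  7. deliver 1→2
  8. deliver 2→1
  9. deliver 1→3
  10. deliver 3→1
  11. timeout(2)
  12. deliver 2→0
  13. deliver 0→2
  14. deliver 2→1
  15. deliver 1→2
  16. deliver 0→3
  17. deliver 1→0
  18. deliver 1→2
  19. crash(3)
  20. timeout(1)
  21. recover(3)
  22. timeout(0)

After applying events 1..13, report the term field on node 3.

1

after 1 — timeout(1): n1:cand/t1/[-]
after 2 — deliver 1→0: n0:foll/t1/[-]
after 3 — deliver 0→1: ·
after 4 — deliver 1→2: n2:foll/t1/[-]
after 5 — deliver 2→1: n1:lead/t1/[-]
after 6 — propose(1,'x'): n1:lead/t1/[x]
after 7 — deliver 1→2: n2:foll/t1/[x]
after 8 — deliver 2→1: ·
after 9 — deliver 1→3: n3:foll/t1/[-]
after 10 — deliver 3→1: ·
after 11 — timeout(2): n2:cand/t2/[x]
after 12 — deliver 2→0: n0:foll/t2/[-]
after 13 — deliver 0→2: ·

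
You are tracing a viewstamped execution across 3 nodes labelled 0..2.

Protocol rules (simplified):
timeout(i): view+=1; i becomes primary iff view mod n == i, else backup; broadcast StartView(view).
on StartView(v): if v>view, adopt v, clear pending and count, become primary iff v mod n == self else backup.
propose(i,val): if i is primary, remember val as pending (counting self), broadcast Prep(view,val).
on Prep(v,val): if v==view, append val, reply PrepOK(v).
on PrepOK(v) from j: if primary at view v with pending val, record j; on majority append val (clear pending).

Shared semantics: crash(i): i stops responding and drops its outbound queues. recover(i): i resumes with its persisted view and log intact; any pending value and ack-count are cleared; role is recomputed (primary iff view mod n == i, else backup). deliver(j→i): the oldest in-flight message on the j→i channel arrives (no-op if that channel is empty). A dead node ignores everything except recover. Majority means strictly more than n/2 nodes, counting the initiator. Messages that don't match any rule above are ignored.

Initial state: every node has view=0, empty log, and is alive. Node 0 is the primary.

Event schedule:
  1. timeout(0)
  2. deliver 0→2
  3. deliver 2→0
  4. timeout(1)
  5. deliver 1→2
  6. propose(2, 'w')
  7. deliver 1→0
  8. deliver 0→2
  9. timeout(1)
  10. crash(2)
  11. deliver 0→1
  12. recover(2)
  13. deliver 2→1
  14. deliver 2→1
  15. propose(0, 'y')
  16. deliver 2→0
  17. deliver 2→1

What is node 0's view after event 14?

e1 timeout(0): 0[back,v=1,-]
e2 deliver 0→2: 2[back,v=1,-]
e3 deliver 2→0: ·
e4 timeout(1): 1[prim,v=1,-]
e5 deliver 1→2: ·
e6 propose(2,'w'): ·
e7 deliver 1→0: ·
e8 deliver 0→2: ·
e9 timeout(1): 1[back,v=2,-]
e10 crash(2): 2[✗back,v=1,-]
e11 deliver 0→1: ·
e12 recover(2): 2[back,v=1,-]
e13 deliver 2→1: ·
e14 deliver 2→1: ·

1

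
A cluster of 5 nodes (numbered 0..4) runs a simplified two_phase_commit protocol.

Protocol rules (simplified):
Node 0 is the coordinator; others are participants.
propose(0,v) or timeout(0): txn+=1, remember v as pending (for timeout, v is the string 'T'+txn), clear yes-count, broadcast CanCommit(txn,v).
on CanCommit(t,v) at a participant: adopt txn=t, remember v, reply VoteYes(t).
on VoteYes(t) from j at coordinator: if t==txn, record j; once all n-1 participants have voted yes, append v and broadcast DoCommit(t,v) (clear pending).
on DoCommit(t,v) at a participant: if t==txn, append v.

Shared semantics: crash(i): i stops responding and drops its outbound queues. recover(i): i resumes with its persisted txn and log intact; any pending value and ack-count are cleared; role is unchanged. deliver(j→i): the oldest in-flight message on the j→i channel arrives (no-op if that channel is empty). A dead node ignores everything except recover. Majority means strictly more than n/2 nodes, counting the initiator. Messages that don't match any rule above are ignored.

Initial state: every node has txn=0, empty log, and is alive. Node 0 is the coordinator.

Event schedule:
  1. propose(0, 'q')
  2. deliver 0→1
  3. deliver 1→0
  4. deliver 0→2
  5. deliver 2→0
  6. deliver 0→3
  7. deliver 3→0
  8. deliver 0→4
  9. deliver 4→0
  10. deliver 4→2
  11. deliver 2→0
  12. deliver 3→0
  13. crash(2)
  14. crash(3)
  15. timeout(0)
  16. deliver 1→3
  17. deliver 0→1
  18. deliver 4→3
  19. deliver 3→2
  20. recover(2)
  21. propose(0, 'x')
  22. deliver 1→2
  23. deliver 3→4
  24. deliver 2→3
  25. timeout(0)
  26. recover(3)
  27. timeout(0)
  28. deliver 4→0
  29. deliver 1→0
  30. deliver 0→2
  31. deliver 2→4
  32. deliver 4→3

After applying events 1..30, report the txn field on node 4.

after 1 — propose(0,'q'): n0:coor/t1/[-]
after 2 — deliver 0→1: n1:part/t1/[-]
after 3 — deliver 1→0: ·
after 4 — deliver 0→2: n2:part/t1/[-]
after 5 — deliver 2→0: ·
after 6 — deliver 0→3: n3:part/t1/[-]
after 7 — deliver 3→0: ·
after 8 — deliver 0→4: n4:part/t1/[-]
after 9 — deliver 4→0: n0:coor/t1/[q]
after 10 — deliver 4→2: ·
after 11 — deliver 2→0: ·
after 12 — deliver 3→0: ·
after 13 — crash(2): n2:✗part/t1/[-]
after 14 — crash(3): n3:✗part/t1/[-]
after 15 — timeout(0): n0:coor/t2/[q]
after 16 — deliver 1→3: ·
after 17 — deliver 0→1: n1:part/t1/[q]
after 18 — deliver 4→3: ·
after 19 — deliver 3→2: ·
after 20 — recover(2): n2:part/t1/[-]
after 21 — propose(0,'x'): n0:coor/t3/[q]
after 22 — deliver 1→2: ·
after 23 — deliver 3→4: ·
after 24 — deliver 2→3: ·
after 25 — timeout(0): n0:coor/t4/[q]
after 26 — recover(3): n3:part/t1/[-]
after 27 — timeout(0): n0:coor/t5/[q]
after 28 — deliver 4→0: ·
after 29 — deliver 1→0: ·
after 30 — deliver 0→2: n2:part/t1/[q]

1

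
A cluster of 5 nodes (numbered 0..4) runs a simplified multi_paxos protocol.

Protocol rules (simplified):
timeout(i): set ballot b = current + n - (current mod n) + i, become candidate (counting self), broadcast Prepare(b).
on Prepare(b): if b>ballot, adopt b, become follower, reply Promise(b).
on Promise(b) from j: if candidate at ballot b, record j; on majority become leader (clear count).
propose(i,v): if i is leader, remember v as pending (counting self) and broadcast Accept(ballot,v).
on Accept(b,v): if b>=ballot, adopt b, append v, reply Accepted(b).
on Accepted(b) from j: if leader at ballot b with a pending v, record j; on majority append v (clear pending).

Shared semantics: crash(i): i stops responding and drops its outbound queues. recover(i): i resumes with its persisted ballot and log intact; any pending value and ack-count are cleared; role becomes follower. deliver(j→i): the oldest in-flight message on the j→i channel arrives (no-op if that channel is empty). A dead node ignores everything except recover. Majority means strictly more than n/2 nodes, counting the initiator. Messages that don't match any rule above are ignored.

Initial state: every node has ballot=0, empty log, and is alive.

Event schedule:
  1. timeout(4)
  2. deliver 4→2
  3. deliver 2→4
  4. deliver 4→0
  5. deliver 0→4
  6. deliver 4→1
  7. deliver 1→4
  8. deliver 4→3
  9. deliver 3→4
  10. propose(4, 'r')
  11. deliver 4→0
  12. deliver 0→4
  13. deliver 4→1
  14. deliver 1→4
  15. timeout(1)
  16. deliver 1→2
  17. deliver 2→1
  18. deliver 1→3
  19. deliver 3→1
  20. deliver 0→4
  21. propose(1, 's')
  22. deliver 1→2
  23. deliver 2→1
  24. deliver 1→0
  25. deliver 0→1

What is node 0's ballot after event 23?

9

after 1 — timeout(4): n4:cand/b9/[-]
after 2 — deliver 4→2: n2:foll/b9/[-]
after 3 — deliver 2→4: ·
after 4 — deliver 4→0: n0:foll/b9/[-]
after 5 — deliver 0→4: n4:lead/b9/[-]
after 6 — deliver 4→1: n1:foll/b9/[-]
after 7 — deliver 1→4: ·
after 8 — deliver 4→3: n3:foll/b9/[-]
after 9 — deliver 3→4: ·
after 10 — propose(4,'r'): ·
after 11 — deliver 4→0: n0:foll/b9/[r]
after 12 — deliver 0→4: ·
after 13 — deliver 4→1: n1:foll/b9/[r]
after 14 — deliver 1→4: n4:lead/b9/[r]
after 15 — timeout(1): n1:cand/b11/[r]
after 16 — deliver 1→2: n2:foll/b11/[-]
after 17 — deliver 2→1: ·
after 18 — deliver 1→3: n3:foll/b11/[-]
after 19 — deliver 3→1: n1:lead/b11/[r]
after 20 — deliver 0→4: ·
after 21 — propose(1,'s'): ·
after 22 — deliver 1→2: n2:foll/b11/[s]
after 23 — deliver 2→1: ·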